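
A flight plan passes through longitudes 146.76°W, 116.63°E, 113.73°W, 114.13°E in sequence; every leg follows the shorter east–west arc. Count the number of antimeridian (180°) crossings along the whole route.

Leg 1: -146.76° → +116.63°, shortest Δλ = -96.61° (west) — crosses 180°.
Leg 2: +116.63° → -113.73°, shortest Δλ = 129.64° (east) — crosses 180°.
Leg 3: -113.73° → +114.13°, shortest Δλ = -132.14° (west) — crosses 180°.
Total crossings: 3.

3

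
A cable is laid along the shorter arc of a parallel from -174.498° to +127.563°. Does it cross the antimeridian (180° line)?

Yes

Naïve |127.563 − -174.498| = 302.061° > 180°, so the shorter arc goes the other way round — across 180°.
Signed shortest Δλ = ((127.563 − -174.498 + 180) mod 360) − 180 = -57.939°.
Going west by 57.939° from -174.498° passes through 180° before reaching +127.563°.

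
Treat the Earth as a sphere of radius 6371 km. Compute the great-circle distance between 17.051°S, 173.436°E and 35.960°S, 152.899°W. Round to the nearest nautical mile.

2119 nmi

Δλ = -152.899 − 173.436 = -326.335°; wrapped into (−180°, 180°]: 33.665°.
Δφ = -35.960 − -17.051 = -18.909°.
a = sin²(Δφ/2) + cos φ₁ · cos φ₂ · sin²(Δλ/2) = 0.091873.
c = 2·atan2(√a, √(1−a)) = 0.61590 rad → d = 6371·c ≈ 3923.89 km ≈ 2118.73 nmi.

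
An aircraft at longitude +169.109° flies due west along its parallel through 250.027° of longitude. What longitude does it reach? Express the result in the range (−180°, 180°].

Start at +169.109°; shift −250.027° → -80.918°.
-80.918° already lies in (−180°, 180°].

-80.918°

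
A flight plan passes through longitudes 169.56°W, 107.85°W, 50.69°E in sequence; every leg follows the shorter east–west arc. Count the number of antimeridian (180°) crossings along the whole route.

0

Leg 1: -169.56° → -107.85°, shortest Δλ = 61.71° (east) — does not cross 180°.
Leg 2: -107.85° → +50.69°, shortest Δλ = 158.54° (east) — does not cross 180°.
Total crossings: 0.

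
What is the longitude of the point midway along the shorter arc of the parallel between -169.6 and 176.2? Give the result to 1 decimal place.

-176.7°

Signed shortest Δλ from -169.6° to +176.2° is -14.2°.
Midpoint longitude = -169.6° + (-14.2°)/2 = -169.6° − 7.1° = -176.7°.
(The naïve average (-169.6 + +176.2)/2 = 3.3° is on the wrong side of the globe.)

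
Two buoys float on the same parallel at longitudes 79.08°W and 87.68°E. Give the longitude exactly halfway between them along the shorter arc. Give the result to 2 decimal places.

4.30°E

Signed shortest Δλ from -79.08° to +87.68° is +166.76°.
Midpoint longitude = -79.08° + (+166.76°)/2 = -79.08° + 83.38° = +4.30°.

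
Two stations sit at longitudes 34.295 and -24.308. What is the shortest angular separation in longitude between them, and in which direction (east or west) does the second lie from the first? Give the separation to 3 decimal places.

58.603° west

Raw difference: -24.308 − 34.295 = -58.603°.
Normalise into (−180°, 180°]: -58.603° stays -58.603°.
Negative ⇒ the second point lies to the west; separation 58.603°.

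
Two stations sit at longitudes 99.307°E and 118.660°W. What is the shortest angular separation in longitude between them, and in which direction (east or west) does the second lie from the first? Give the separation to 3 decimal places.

Raw difference: -118.660 − 99.307 = -217.967°.
Normalise into (−180°, 180°]: -217.967° + 360° = 142.033°.
Positive ⇒ the second point lies to the east; separation 142.033°.

142.033° east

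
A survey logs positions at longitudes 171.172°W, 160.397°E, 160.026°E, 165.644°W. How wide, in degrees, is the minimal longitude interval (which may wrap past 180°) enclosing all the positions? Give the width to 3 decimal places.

34.330°

Sort the longitudes: -171.172°, -165.644°, +160.026°, +160.397°.
Eastward gaps between consecutive values (wrapping around): 5.528°, 325.670°, 0.371°, 28.431°.
Largest gap = 325.670° ⇒ minimal covering band is its complement: 360° − 325.670° = 34.330°.
Band runs from +160.026° eastward to -165.644°, crossing the antimeridian.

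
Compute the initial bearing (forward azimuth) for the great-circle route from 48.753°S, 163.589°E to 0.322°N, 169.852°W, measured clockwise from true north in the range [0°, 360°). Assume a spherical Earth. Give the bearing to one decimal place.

Δλ = -169.852 − 163.589 = -333.441°; wrapped into (−180°, 180°]: 26.559°.
θ = atan2( sin Δλ · cos φ₂ , cos φ₁ · sin φ₂ − sin φ₁ · cos φ₂ · cos Δλ )
  = atan2(0.44711, 0.67623) = 33.472° → normalised to [0°, 360°): 33.472°.

33.5°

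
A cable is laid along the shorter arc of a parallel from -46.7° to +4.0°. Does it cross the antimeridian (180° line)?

Signed shortest Δλ = ((4.0 − -46.7 + 180) mod 360) − 180 = 50.7°.
Going east by 50.7° from -46.7° reaches +4.0° without touching 180°.

No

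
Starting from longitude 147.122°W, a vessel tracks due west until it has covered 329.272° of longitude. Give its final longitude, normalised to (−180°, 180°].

Start at -147.122°; shift −329.272° → -476.394°.
-476.394° lies outside (−180°, 180°]; add 360° → -116.394°.

116.394°W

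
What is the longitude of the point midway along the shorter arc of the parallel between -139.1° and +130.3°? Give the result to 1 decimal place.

+175.6°

Signed shortest Δλ from -139.1° to +130.3° is -90.6°.
Midpoint longitude = -139.1° + (-90.6°)/2 = -139.1° − 45.3° = -184.4°.
Normalise into (−180°, 180°]: +175.6°.
(The naïve average (-139.1 + +130.3)/2 = -4.4° is on the wrong side of the globe.)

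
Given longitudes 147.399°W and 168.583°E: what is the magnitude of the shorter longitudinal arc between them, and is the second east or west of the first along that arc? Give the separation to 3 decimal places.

44.018° west

Raw difference: 168.583 − -147.399 = 315.982°.
Normalise into (−180°, 180°]: 315.982° − 360° = -44.018°.
Negative ⇒ the second point lies to the west; separation 44.018°.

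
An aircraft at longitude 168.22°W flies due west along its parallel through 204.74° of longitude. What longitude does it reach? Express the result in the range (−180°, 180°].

12.96°W

Start at -168.22°; shift −204.74° → -372.96°.
-372.96° lies outside (−180°, 180°]; add 360° → -12.96°.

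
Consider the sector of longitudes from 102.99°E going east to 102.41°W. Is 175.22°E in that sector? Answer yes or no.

Yes

Band width going east from +102.99° to -102.41°: ((-102.41 − 102.99) mod 360) = 154.60°.
Offset of +175.22° east of the west edge: ((175.22 − 102.99) mod 360) = 72.23°.
72.23° ≤ 154.60° ⇒ inside.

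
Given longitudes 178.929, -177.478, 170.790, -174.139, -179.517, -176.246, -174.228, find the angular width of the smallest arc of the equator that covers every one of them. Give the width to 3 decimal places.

Sort the longitudes: -179.517°, -177.478°, -176.246°, -174.228°, -174.139°, +170.790°, +178.929°.
Eastward gaps between consecutive values (wrapping around): 2.039°, 1.232°, 2.018°, 0.089°, 344.929°, 8.139°, 1.554°.
Largest gap = 344.929° ⇒ minimal covering band is its complement: 360° − 344.929° = 15.071°.
Band runs from +170.790° eastward to -174.139°, crossing the antimeridian.

15.071°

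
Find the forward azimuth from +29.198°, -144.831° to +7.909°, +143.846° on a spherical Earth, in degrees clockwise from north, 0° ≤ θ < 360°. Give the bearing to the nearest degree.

Δλ = 143.846 − -144.831 = 288.677°; wrapped into (−180°, 180°]: -71.323°.
θ = atan2( sin Δλ · cos φ₂ , cos φ₁ · sin φ₂ − sin φ₁ · cos φ₂ · cos Δλ )
  = atan2(-0.93833, -0.03462) = -92.113° → normalised to [0°, 360°): 267.887°.

268°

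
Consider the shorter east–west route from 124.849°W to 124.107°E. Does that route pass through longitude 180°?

Yes

Naïve |124.107 − -124.849| = 248.956° > 180°, so the shorter arc goes the other way round — across 180°.
Signed shortest Δλ = ((124.107 − -124.849 + 180) mod 360) − 180 = -111.044°.
Going west by 111.044° from -124.849° passes through 180° before reaching +124.107°.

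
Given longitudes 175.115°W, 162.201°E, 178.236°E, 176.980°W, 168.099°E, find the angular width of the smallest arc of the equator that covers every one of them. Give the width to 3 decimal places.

22.684°

Sort the longitudes: -176.980°, -175.115°, +162.201°, +168.099°, +178.236°.
Eastward gaps between consecutive values (wrapping around): 1.865°, 337.316°, 5.898°, 10.137°, 4.784°.
Largest gap = 337.316° ⇒ minimal covering band is its complement: 360° − 337.316° = 22.684°.
Band runs from +162.201° eastward to -175.115°, crossing the antimeridian.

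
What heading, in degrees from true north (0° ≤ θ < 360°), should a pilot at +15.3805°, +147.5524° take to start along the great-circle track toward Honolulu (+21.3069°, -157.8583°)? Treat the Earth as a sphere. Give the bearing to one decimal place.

Δλ = -157.8583 − 147.5524 = -305.4107°; wrapped into (−180°, 180°]: 54.5893°.
θ = atan2( sin Δλ · cos φ₂ , cos φ₁ · sin φ₂ − sin φ₁ · cos φ₂ · cos Δλ )
  = atan2(0.75931, 0.20717) = 74.739° → normalised to [0°, 360°): 74.739°.

74.7°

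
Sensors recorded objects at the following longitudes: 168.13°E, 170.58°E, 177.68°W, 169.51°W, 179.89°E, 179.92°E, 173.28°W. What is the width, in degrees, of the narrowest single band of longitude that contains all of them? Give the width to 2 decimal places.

Sort the longitudes: -177.68°, -173.28°, -169.51°, +168.13°, +170.58°, +179.89°, +179.92°.
Eastward gaps between consecutive values (wrapping around): 4.40°, 3.77°, 337.64°, 2.45°, 9.31°, 0.03°, 2.40°.
Largest gap = 337.64° ⇒ minimal covering band is its complement: 360° − 337.64° = 22.36°.
Band runs from +168.13° eastward to -169.51°, crossing the antimeridian.

22.36°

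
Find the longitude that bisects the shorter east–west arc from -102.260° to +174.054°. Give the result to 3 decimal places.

-144.103°

Signed shortest Δλ from -102.260° to +174.054° is -83.686°.
Midpoint longitude = -102.260° + (-83.686°)/2 = -102.260° − 41.843° = -144.103°.
(The naïve average (-102.260 + +174.054)/2 = 35.897° is on the wrong side of the globe.)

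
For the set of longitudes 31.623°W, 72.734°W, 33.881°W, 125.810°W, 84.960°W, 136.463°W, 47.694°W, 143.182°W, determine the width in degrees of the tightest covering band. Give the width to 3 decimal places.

111.559°

Sort the longitudes: -143.182°, -136.463°, -125.810°, -84.960°, -72.734°, -47.694°, -33.881°, -31.623°.
Eastward gaps between consecutive values (wrapping around): 6.719°, 10.653°, 40.850°, 12.226°, 25.040°, 13.813°, 2.258°, 248.441°.
Largest gap = 248.441° ⇒ minimal covering band is its complement: 360° − 248.441° = 111.559°.
Band runs from -143.182° eastward to -31.623°.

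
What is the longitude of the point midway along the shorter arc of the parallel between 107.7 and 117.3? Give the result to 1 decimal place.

+112.5°

Signed shortest Δλ from +107.7° to +117.3° is +9.6°.
Midpoint longitude = +107.7° + (+9.6°)/2 = +107.7° + 4.8° = +112.5°.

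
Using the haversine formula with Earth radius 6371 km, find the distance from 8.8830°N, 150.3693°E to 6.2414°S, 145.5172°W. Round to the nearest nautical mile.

Δλ = -145.5172 − 150.3693 = -295.8865°; wrapped into (−180°, 180°]: 64.1135°.
Δφ = -6.2414 − 8.8830 = -15.1244°.
a = sin²(Δφ/2) + cos φ₁ · cos φ₂ · sin²(Δλ/2) = 0.293996.
c = 2·atan2(√a, √(1−a)) = 1.14614 rad → d = 6371·c ≈ 7302.05 km ≈ 3942.79 nmi.

3943 nmi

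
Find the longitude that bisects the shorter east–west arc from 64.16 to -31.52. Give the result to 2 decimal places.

Signed shortest Δλ from +64.16° to -31.52° is -95.68°.
Midpoint longitude = +64.16° + (-95.68°)/2 = +64.16° − 47.84° = +16.32°.

+16.32°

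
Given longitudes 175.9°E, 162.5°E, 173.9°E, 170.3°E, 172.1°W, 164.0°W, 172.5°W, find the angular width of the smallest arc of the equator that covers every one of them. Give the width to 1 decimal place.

Sort the longitudes: -172.5°, -172.1°, -164.0°, +162.5°, +170.3°, +173.9°, +175.9°.
Eastward gaps between consecutive values (wrapping around): 0.4°, 8.1°, 326.5°, 7.8°, 3.6°, 2.0°, 11.6°.
Largest gap = 326.5° ⇒ minimal covering band is its complement: 360° − 326.5° = 33.5°.
Band runs from +162.5° eastward to -164.0°, crossing the antimeridian.

33.5°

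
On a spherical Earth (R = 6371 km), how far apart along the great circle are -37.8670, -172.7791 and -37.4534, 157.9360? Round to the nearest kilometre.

2568 km

Δλ = 157.9360 − -172.7791 = 330.7151°; wrapped into (−180°, 180°]: -29.2849°.
Δφ = -37.4534 − -37.8670 = 0.4136°.
a = sin²(Δφ/2) + cos φ₁ · cos φ₂ · sin²(Δλ/2) = 0.040059.
c = 2·atan2(√a, √(1−a)) = 0.40302 rad → d = 6371·c ≈ 2567.63 km.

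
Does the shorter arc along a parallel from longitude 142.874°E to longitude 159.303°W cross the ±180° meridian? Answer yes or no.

Yes

Naïve |-159.303 − 142.874| = 302.177° > 180°, so the shorter arc goes the other way round — across 180°.
Signed shortest Δλ = ((-159.303 − 142.874 + 180) mod 360) − 180 = 57.823°.
Going east by 57.823° from +142.874° passes through 180° before reaching -159.303°.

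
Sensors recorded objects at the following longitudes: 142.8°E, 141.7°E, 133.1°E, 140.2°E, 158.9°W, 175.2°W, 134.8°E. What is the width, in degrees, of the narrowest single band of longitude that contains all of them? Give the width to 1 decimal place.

Sort the longitudes: -175.2°, -158.9°, +133.1°, +134.8°, +140.2°, +141.7°, +142.8°.
Eastward gaps between consecutive values (wrapping around): 16.3°, 292.0°, 1.7°, 5.4°, 1.5°, 1.1°, 42.0°.
Largest gap = 292.0° ⇒ minimal covering band is its complement: 360° − 292.0° = 68.0°.
Band runs from +133.1° eastward to -158.9°, crossing the antimeridian.

68.0°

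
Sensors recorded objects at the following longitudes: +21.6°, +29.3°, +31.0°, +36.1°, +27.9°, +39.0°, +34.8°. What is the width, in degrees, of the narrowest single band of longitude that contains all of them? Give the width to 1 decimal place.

17.4°

Sort the longitudes: +21.6°, +27.9°, +29.3°, +31.0°, +34.8°, +36.1°, +39.0°.
Eastward gaps between consecutive values (wrapping around): 6.3°, 1.4°, 1.7°, 3.8°, 1.3°, 2.9°, 342.6°.
Largest gap = 342.6° ⇒ minimal covering band is its complement: 360° − 342.6° = 17.4°.
Band runs from +21.6° eastward to +39.0°.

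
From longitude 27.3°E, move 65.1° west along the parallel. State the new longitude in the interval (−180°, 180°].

Start at +27.3°; shift −65.1° → -37.8°.
-37.8° already lies in (−180°, 180°].

37.8°W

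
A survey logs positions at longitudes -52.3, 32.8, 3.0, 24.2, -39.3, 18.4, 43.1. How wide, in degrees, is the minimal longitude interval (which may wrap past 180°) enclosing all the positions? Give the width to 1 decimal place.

Sort the longitudes: -52.3°, -39.3°, +3.0°, +18.4°, +24.2°, +32.8°, +43.1°.
Eastward gaps between consecutive values (wrapping around): 13.0°, 42.3°, 15.4°, 5.8°, 8.6°, 10.3°, 264.6°.
Largest gap = 264.6° ⇒ minimal covering band is its complement: 360° − 264.6° = 95.4°.
Band runs from -52.3° eastward to +43.1°.

95.4°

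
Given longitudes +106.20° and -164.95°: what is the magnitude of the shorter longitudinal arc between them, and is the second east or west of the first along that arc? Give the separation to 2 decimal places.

88.85° east

Raw difference: -164.95 − 106.20 = -271.15°.
Normalise into (−180°, 180°]: -271.15° + 360° = 88.85°.
Positive ⇒ the second point lies to the east; separation 88.85°.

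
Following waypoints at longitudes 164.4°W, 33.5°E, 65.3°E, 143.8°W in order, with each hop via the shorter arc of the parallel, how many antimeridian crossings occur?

2

Leg 1: -164.4° → +33.5°, shortest Δλ = -162.1° (west) — crosses 180°.
Leg 2: +33.5° → +65.3°, shortest Δλ = 31.8° (east) — does not cross 180°.
Leg 3: +65.3° → -143.8°, shortest Δλ = 150.9° (east) — crosses 180°.
Total crossings: 2.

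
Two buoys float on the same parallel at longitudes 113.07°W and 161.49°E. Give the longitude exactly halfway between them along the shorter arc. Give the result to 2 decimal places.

155.79°W

Signed shortest Δλ from -113.07° to +161.49° is -85.44°.
Midpoint longitude = -113.07° + (-85.44°)/2 = -113.07° − 42.72° = -155.79°.
(The naïve average (-113.07 + +161.49)/2 = 24.21° is on the wrong side of the globe.)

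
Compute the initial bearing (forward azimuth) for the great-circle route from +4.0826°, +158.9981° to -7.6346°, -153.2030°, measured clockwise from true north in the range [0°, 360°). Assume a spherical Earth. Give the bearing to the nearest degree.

Δλ = -153.2030 − 158.9981 = -312.2011°; wrapped into (−180°, 180°]: 47.7989°.
θ = atan2( sin Δλ · cos φ₂ , cos φ₁ · sin φ₂ − sin φ₁ · cos φ₂ · cos Δλ )
  = atan2(0.73422, -0.17992) = 103.769° → normalised to [0°, 360°): 103.769°.

104°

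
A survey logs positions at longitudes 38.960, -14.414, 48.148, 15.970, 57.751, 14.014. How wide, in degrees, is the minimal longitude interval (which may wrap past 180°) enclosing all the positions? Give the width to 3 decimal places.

Sort the longitudes: -14.414°, +14.014°, +15.970°, +38.960°, +48.148°, +57.751°.
Eastward gaps between consecutive values (wrapping around): 28.428°, 1.956°, 22.990°, 9.188°, 9.603°, 287.835°.
Largest gap = 287.835° ⇒ minimal covering band is its complement: 360° − 287.835° = 72.165°.
Band runs from -14.414° eastward to +57.751°.

72.165°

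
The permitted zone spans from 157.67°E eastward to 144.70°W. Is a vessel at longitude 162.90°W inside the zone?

Yes

Band width going east from +157.67° to -144.70°: ((-144.70 − 157.67) mod 360) = 57.63°.
Offset of -162.90° east of the west edge: ((-162.90 − 157.67) mod 360) = 39.43°.
39.43° ≤ 57.63° ⇒ inside.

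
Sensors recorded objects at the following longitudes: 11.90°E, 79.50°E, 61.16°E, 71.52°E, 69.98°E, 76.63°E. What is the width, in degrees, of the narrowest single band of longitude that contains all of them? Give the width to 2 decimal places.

67.60°

Sort the longitudes: +11.90°, +61.16°, +69.98°, +71.52°, +76.63°, +79.50°.
Eastward gaps between consecutive values (wrapping around): 49.26°, 8.82°, 1.54°, 5.11°, 2.87°, 292.40°.
Largest gap = 292.40° ⇒ minimal covering band is its complement: 360° − 292.40° = 67.60°.
Band runs from +11.90° eastward to +79.50°.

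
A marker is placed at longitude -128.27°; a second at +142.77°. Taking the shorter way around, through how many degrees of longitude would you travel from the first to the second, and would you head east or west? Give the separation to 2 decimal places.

Raw difference: 142.77 − -128.27 = 271.04°.
Normalise into (−180°, 180°]: 271.04° − 360° = -88.96°.
Negative ⇒ the second point lies to the west; separation 88.96°.

88.96° west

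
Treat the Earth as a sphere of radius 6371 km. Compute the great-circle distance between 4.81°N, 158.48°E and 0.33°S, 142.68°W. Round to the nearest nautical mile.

3542 nmi

Δλ = -142.68 − 158.48 = -301.16°; wrapped into (−180°, 180°]: 58.84°.
Δφ = -0.33 − 4.81 = -5.14°.
a = sin²(Δφ/2) + cos φ₁ · cos φ₂ · sin²(Δλ/2) = 0.242442.
c = 2·atan2(√a, √(1−a)) = 1.02965 rad → d = 6371·c ≈ 6559.92 km ≈ 3542.07 nmi.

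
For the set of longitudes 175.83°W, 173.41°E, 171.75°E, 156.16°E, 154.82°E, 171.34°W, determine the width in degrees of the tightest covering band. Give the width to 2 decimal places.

Sort the longitudes: -175.83°, -171.34°, +154.82°, +156.16°, +171.75°, +173.41°.
Eastward gaps between consecutive values (wrapping around): 4.49°, 326.16°, 1.34°, 15.59°, 1.66°, 10.76°.
Largest gap = 326.16° ⇒ minimal covering band is its complement: 360° − 326.16° = 33.84°.
Band runs from +154.82° eastward to -171.34°, crossing the antimeridian.

33.84°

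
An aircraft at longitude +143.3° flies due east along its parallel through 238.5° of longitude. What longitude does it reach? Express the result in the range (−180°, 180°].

Start at +143.3°; shift +238.5° → +381.8°.
+381.8° lies outside (−180°, 180°]; subtract 360° → +21.8°.

+21.8°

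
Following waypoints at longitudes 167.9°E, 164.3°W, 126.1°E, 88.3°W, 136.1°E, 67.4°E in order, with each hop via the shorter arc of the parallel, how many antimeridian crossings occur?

4

Leg 1: +167.9° → -164.3°, shortest Δλ = 27.8° (east) — crosses 180°.
Leg 2: -164.3° → +126.1°, shortest Δλ = -69.6° (west) — crosses 180°.
Leg 3: +126.1° → -88.3°, shortest Δλ = 145.6° (east) — crosses 180°.
Leg 4: -88.3° → +136.1°, shortest Δλ = -135.6° (west) — crosses 180°.
Leg 5: +136.1° → +67.4°, shortest Δλ = -68.7° (west) — does not cross 180°.
Total crossings: 4.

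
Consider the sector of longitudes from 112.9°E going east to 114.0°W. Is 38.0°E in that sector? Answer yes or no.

Band width going east from +112.9° to -114.0°: ((-114.0 − 112.9) mod 360) = 133.1°.
Offset of +38.0° east of the west edge: ((38.0 − 112.9) mod 360) = 285.1°.
285.1° > 133.1° ⇒ outside.

No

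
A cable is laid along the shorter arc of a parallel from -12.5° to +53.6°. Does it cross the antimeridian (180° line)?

Signed shortest Δλ = ((53.6 − -12.5 + 180) mod 360) − 180 = 66.1°.
Going east by 66.1° from -12.5° reaches +53.6° without touching 180°.

No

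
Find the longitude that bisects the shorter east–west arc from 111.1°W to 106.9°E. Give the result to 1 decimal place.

Signed shortest Δλ from -111.1° to +106.9° is -142.0°.
Midpoint longitude = -111.1° + (-142.0°)/2 = -111.1° − 71.0° = -182.1°.
Normalise into (−180°, 180°]: +177.9°.
(The naïve average (-111.1 + +106.9)/2 = -2.1° is on the wrong side of the globe.)

177.9°E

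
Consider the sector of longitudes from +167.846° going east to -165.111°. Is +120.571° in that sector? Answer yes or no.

Band width going east from +167.846° to -165.111°: ((-165.111 − 167.846) mod 360) = 27.043°.
Offset of +120.571° east of the west edge: ((120.571 − 167.846) mod 360) = 312.725°.
312.725° > 27.043° ⇒ outside.

No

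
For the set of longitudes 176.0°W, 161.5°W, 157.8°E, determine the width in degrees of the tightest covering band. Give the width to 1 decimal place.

40.7°

Sort the longitudes: -176.0°, -161.5°, +157.8°.
Eastward gaps between consecutive values (wrapping around): 14.5°, 319.3°, 26.2°.
Largest gap = 319.3° ⇒ minimal covering band is its complement: 360° − 319.3° = 40.7°.
Band runs from +157.8° eastward to -161.5°, crossing the antimeridian.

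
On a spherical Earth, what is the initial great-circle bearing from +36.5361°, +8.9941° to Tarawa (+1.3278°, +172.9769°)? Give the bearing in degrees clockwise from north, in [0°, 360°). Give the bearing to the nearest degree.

Δλ = 172.9769 − 8.9941 = 163.9828°.
θ = atan2( sin Δλ · cos φ₂ , cos φ₁ · sin φ₂ − sin φ₁ · cos φ₂ · cos Δλ )
  = atan2(0.27585, 0.59068) = 25.033° → normalised to [0°, 360°): 25.033°.

25°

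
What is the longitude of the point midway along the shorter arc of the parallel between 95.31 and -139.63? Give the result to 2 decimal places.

+157.84°

Signed shortest Δλ from +95.31° to -139.63° is +125.06°.
Midpoint longitude = +95.31° + (+125.06°)/2 = +95.31° + 62.53° = +157.84°.
(The naïve average (+95.31 + -139.63)/2 = -22.16° is on the wrong side of the globe.)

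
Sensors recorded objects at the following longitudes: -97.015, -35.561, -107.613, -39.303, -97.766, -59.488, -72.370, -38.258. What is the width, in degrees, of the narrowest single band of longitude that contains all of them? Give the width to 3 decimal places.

Sort the longitudes: -107.613°, -97.766°, -97.015°, -72.370°, -59.488°, -39.303°, -38.258°, -35.561°.
Eastward gaps between consecutive values (wrapping around): 9.847°, 0.751°, 24.645°, 12.882°, 20.185°, 1.045°, 2.697°, 287.948°.
Largest gap = 287.948° ⇒ minimal covering band is its complement: 360° − 287.948° = 72.052°.
Band runs from -107.613° eastward to -35.561°.

72.052°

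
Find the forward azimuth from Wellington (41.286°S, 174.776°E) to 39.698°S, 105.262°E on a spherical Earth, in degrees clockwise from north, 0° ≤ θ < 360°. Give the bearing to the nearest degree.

Δλ = 105.262 − 174.776 = -69.514°.
θ = atan2( sin Δλ · cos φ₂ , cos φ₁ · sin φ₂ − sin φ₁ · cos φ₂ · cos Δλ )
  = atan2(-0.72076, -0.30229) = -112.753° → normalised to [0°, 360°): 247.247°.

247°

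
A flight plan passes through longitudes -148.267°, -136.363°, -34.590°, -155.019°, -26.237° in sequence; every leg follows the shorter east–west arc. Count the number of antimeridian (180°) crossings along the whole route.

0

Leg 1: -148.267° → -136.363°, shortest Δλ = 11.904° (east) — does not cross 180°.
Leg 2: -136.363° → -34.590°, shortest Δλ = 101.773° (east) — does not cross 180°.
Leg 3: -34.590° → -155.019°, shortest Δλ = -120.429° (west) — does not cross 180°.
Leg 4: -155.019° → -26.237°, shortest Δλ = 128.782° (east) — does not cross 180°.
Total crossings: 0.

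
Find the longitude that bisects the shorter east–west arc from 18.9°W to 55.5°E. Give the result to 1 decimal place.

Signed shortest Δλ from -18.9° to +55.5° is +74.4°.
Midpoint longitude = -18.9° + (+74.4°)/2 = -18.9° + 37.2° = +18.3°.

18.3°E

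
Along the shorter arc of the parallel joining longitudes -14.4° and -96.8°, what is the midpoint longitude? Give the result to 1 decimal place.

Signed shortest Δλ from -14.4° to -96.8° is -82.4°.
Midpoint longitude = -14.4° + (-82.4°)/2 = -14.4° − 41.2° = -55.6°.

-55.6°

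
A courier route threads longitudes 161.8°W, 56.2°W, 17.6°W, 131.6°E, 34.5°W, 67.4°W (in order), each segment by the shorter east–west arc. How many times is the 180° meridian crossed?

Leg 1: -161.8° → -56.2°, shortest Δλ = 105.6° (east) — does not cross 180°.
Leg 2: -56.2° → -17.6°, shortest Δλ = 38.6° (east) — does not cross 180°.
Leg 3: -17.6° → +131.6°, shortest Δλ = 149.2° (east) — does not cross 180°.
Leg 4: +131.6° → -34.5°, shortest Δλ = -166.1° (west) — does not cross 180°.
Leg 5: -34.5° → -67.4°, shortest Δλ = -32.9° (west) — does not cross 180°.
Total crossings: 0.

0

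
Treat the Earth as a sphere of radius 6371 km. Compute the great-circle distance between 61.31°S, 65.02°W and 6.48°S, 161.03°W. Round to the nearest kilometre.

Δλ = -161.03 − -65.02 = -96.01°.
Δφ = -6.48 − -61.31 = 54.83°.
a = sin²(Δφ/2) + cos φ₁ · cos φ₂ · sin²(Δλ/2) = 0.475471.
c = 2·atan2(√a, √(1−a)) = 1.52172 rad → d = 6371·c ≈ 9694.87 km.

9695 km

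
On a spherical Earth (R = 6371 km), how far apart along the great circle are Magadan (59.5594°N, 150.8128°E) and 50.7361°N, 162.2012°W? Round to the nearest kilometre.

Δλ = -162.2012 − 150.8128 = -313.0140°; wrapped into (−180°, 180°]: 46.9860°.
Δφ = 50.7361 − 59.5594 = -8.8233°.
a = sin²(Δφ/2) + cos φ₁ · cos φ₂ · sin²(Δλ/2) = 0.056872.
c = 2·atan2(√a, √(1−a)) = 0.48160 rad → d = 6371·c ≈ 3068.27 km.

3068 km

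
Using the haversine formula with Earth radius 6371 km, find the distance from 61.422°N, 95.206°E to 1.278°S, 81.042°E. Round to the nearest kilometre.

Δλ = 81.042 − 95.206 = -14.164°.
Δφ = -1.278 − 61.422 = -62.700°.
a = sin²(Δφ/2) + cos φ₁ · cos φ₂ · sin²(Δλ/2) = 0.277945.
c = 2·atan2(√a, √(1−a)) = 1.11061 rad → d = 6371·c ≈ 7075.73 km.

7076 km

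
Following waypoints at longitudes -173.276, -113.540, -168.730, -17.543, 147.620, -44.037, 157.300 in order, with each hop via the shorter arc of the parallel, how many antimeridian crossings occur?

2

Leg 1: -173.276° → -113.540°, shortest Δλ = 59.736° (east) — does not cross 180°.
Leg 2: -113.540° → -168.730°, shortest Δλ = -55.19° (west) — does not cross 180°.
Leg 3: -168.730° → -17.543°, shortest Δλ = 151.187° (east) — does not cross 180°.
Leg 4: -17.543° → +147.620°, shortest Δλ = 165.163° (east) — does not cross 180°.
Leg 5: +147.620° → -44.037°, shortest Δλ = 168.343° (east) — crosses 180°.
Leg 6: -44.037° → +157.300°, shortest Δλ = -158.663° (west) — crosses 180°.
Total crossings: 2.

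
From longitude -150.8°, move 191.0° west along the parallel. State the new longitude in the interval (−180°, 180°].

Start at -150.8°; shift −191.0° → -341.8°.
-341.8° lies outside (−180°, 180°]; add 360° → +18.2°.

+18.2°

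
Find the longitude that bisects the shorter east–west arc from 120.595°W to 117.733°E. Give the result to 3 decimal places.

Signed shortest Δλ from -120.595° to +117.733° is -121.672°.
Midpoint longitude = -120.595° + (-121.672°)/2 = -120.595° − 60.836° = -181.431°.
Normalise into (−180°, 180°]: +178.569°.
(The naïve average (-120.595 + +117.733)/2 = -1.431° is on the wrong side of the globe.)

178.569°E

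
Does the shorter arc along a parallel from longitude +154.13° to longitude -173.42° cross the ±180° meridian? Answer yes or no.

Naïve |-173.42 − 154.13| = 327.55° > 180°, so the shorter arc goes the other way round — across 180°.
Signed shortest Δλ = ((-173.42 − 154.13 + 180) mod 360) − 180 = 32.45°.
Going east by 32.45° from +154.13° passes through 180° before reaching -173.42°.

Yes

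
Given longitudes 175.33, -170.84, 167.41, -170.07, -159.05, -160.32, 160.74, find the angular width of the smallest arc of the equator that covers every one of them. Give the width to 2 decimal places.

Sort the longitudes: -170.84°, -170.07°, -160.32°, -159.05°, +160.74°, +167.41°, +175.33°.
Eastward gaps between consecutive values (wrapping around): 0.77°, 9.75°, 1.27°, 319.79°, 6.67°, 7.92°, 13.83°.
Largest gap = 319.79° ⇒ minimal covering band is its complement: 360° − 319.79° = 40.21°.
Band runs from +160.74° eastward to -159.05°, crossing the antimeridian.

40.21°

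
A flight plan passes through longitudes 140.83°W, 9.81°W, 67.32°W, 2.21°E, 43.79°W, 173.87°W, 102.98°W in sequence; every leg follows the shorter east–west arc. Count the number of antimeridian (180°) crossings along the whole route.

Leg 1: -140.83° → -9.81°, shortest Δλ = 131.02° (east) — does not cross 180°.
Leg 2: -9.81° → -67.32°, shortest Δλ = -57.51° (west) — does not cross 180°.
Leg 3: -67.32° → +2.21°, shortest Δλ = 69.53° (east) — does not cross 180°.
Leg 4: +2.21° → -43.79°, shortest Δλ = -46.0° (west) — does not cross 180°.
Leg 5: -43.79° → -173.87°, shortest Δλ = -130.08° (west) — does not cross 180°.
Leg 6: -173.87° → -102.98°, shortest Δλ = 70.89° (east) — does not cross 180°.
Total crossings: 0.

0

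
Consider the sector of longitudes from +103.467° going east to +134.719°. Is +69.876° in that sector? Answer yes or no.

Band width going east from +103.467° to +134.719°: ((134.719 − 103.467) mod 360) = 31.252°.
Offset of +69.876° east of the west edge: ((69.876 − 103.467) mod 360) = 326.409°.
326.409° > 31.252° ⇒ outside.

No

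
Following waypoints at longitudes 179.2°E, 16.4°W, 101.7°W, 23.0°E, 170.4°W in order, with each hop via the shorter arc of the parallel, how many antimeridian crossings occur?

2

Leg 1: +179.2° → -16.4°, shortest Δλ = 164.4° (east) — crosses 180°.
Leg 2: -16.4° → -101.7°, shortest Δλ = -85.3° (west) — does not cross 180°.
Leg 3: -101.7° → +23.0°, shortest Δλ = 124.7° (east) — does not cross 180°.
Leg 4: +23.0° → -170.4°, shortest Δλ = 166.6° (east) — crosses 180°.
Total crossings: 2.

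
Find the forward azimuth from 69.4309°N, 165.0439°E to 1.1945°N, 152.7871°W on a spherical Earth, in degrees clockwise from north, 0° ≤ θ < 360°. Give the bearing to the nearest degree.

Δλ = -152.7871 − 165.0439 = -317.8310°; wrapped into (−180°, 180°]: 42.1690°.
θ = atan2( sin Δλ · cos φ₂ , cos φ₁ · sin φ₂ − sin φ₁ · cos φ₂ · cos Δλ )
  = atan2(0.67117, -0.68644) = 135.644° → normalised to [0°, 360°): 135.644°.

136°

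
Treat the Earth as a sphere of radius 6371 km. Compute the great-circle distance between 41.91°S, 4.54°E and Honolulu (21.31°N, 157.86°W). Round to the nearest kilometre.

17195 km

Δλ = -157.86 − 4.54 = -162.40°.
Δφ = 21.31 − -41.91 = 63.22°.
a = sin²(Δφ/2) + cos φ₁ · cos φ₂ · sin²(Δλ/2) = 0.951803.
c = 2·atan2(√a, √(1−a)) = 2.69891 rad → d = 6371·c ≈ 17194.76 km.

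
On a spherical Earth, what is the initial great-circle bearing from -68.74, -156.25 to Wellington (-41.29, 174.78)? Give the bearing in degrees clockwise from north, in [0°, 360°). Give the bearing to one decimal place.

315.7°

Δλ = 174.78 − -156.25 = 331.03°; wrapped into (−180°, 180°]: -28.97°.
θ = atan2( sin Δλ · cos φ₂ , cos φ₁ · sin φ₂ − sin φ₁ · cos φ₂ · cos Δλ )
  = atan2(-0.36393, 0.37336) = -44.268° → normalised to [0°, 360°): 315.732°.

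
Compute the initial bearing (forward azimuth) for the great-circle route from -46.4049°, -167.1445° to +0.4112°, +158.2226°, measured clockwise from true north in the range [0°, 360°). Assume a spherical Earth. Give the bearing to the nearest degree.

317°

Δλ = 158.2226 − -167.1445 = 325.3671°; wrapped into (−180°, 180°]: -34.6329°.
θ = atan2( sin Δλ · cos φ₂ , cos φ₁ · sin φ₂ − sin φ₁ · cos φ₂ · cos Δλ )
  = atan2(-0.56830, 0.60084) = -43.406° → normalised to [0°, 360°): 316.594°.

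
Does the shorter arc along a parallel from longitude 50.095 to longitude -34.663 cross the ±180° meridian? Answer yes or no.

Signed shortest Δλ = ((-34.663 − 50.095 + 180) mod 360) − 180 = -84.758°.
Going west by 84.758° from +50.095° reaches -34.663° without touching 180°.

No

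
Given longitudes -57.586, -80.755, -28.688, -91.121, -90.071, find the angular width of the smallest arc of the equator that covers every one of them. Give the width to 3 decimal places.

62.433°

Sort the longitudes: -91.121°, -90.071°, -80.755°, -57.586°, -28.688°.
Eastward gaps between consecutive values (wrapping around): 1.050°, 9.316°, 23.169°, 28.898°, 297.567°.
Largest gap = 297.567° ⇒ minimal covering band is its complement: 360° − 297.567° = 62.433°.
Band runs from -91.121° eastward to -28.688°.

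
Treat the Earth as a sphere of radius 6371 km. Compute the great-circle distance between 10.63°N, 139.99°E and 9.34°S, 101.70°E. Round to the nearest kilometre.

Δλ = 101.70 − 139.99 = -38.29°.
Δφ = -9.34 − 10.63 = -19.97°.
a = sin²(Δφ/2) + cos φ₁ · cos φ₂ · sin²(Δλ/2) = 0.134375.
c = 2·atan2(√a, √(1−a)) = 0.75064 rad → d = 6371·c ≈ 4782.34 km.

4782 km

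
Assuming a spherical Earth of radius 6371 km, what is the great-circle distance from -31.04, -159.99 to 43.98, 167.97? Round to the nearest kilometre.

8954 km

Δλ = 167.97 − -159.99 = 327.96°; wrapped into (−180°, 180°]: -32.04°.
Δφ = 43.98 − -31.04 = 75.02°.
a = sin²(Δφ/2) + cos φ₁ · cos φ₂ · sin²(Δλ/2) = 0.417716.
c = 2·atan2(√a, √(1−a)) = 1.40548 rad → d = 6371·c ≈ 8954.29 km.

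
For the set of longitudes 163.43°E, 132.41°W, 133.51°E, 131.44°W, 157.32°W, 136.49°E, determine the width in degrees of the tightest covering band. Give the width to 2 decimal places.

95.05°

Sort the longitudes: -157.32°, -132.41°, -131.44°, +133.51°, +136.49°, +163.43°.
Eastward gaps between consecutive values (wrapping around): 24.91°, 0.97°, 264.95°, 2.98°, 26.94°, 39.25°.
Largest gap = 264.95° ⇒ minimal covering band is its complement: 360° − 264.95° = 95.05°.
Band runs from +133.51° eastward to -131.44°, crossing the antimeridian.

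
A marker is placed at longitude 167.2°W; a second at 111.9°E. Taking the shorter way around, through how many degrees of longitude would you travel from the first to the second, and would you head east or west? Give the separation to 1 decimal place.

80.9° west

Raw difference: 111.9 − -167.2 = 279.1°.
Normalise into (−180°, 180°]: 279.1° − 360° = -80.9°.
Negative ⇒ the second point lies to the west; separation 80.9°.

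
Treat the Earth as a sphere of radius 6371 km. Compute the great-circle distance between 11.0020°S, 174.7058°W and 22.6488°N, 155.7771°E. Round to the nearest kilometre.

4934 km

Δλ = 155.7771 − -174.7058 = 330.4829°; wrapped into (−180°, 180°]: -29.5171°.
Δφ = 22.6488 − -11.0020 = 33.6508°.
a = sin²(Δφ/2) + cos φ₁ · cos φ₂ · sin²(Δλ/2) = 0.142575.
c = 2·atan2(√a, √(1−a)) = 0.77439 rad → d = 6371·c ≈ 4933.62 km.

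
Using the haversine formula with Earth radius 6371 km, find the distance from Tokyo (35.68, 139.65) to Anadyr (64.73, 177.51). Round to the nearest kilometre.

4087 km

Δλ = 177.51 − 139.65 = 37.86°.
Δφ = 64.73 − 35.68 = 29.05°.
a = sin²(Δφ/2) + cos φ₁ · cos φ₂ · sin²(Δλ/2) = 0.099395.
c = 2·atan2(√a, √(1−a)) = 0.64148 rad → d = 6371·c ≈ 4086.89 km.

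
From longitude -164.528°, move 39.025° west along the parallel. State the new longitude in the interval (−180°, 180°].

Start at -164.528°; shift −39.025° → -203.553°.
-203.553° lies outside (−180°, 180°]; add 360° → +156.447°.

+156.447°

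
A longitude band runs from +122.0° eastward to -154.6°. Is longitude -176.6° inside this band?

Band width going east from +122.0° to -154.6°: ((-154.6 − 122.0) mod 360) = 83.4°.
Offset of -176.6° east of the west edge: ((-176.6 − 122.0) mod 360) = 61.4°.
61.4° ≤ 83.4° ⇒ inside.

Yes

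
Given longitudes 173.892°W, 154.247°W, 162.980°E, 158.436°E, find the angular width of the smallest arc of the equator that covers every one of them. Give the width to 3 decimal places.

47.317°

Sort the longitudes: -173.892°, -154.247°, +158.436°, +162.980°.
Eastward gaps between consecutive values (wrapping around): 19.645°, 312.683°, 4.544°, 23.128°.
Largest gap = 312.683° ⇒ minimal covering band is its complement: 360° − 312.683° = 47.317°.
Band runs from +158.436° eastward to -154.247°, crossing the antimeridian.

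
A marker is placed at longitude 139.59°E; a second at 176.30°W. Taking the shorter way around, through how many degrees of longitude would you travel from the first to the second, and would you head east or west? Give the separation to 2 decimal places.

44.11° east

Raw difference: -176.30 − 139.59 = -315.89°.
Normalise into (−180°, 180°]: -315.89° + 360° = 44.11°.
Positive ⇒ the second point lies to the east; separation 44.11°.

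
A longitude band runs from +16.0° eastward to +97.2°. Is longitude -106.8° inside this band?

No

Band width going east from +16.0° to +97.2°: ((97.2 − 16.0) mod 360) = 81.2°.
Offset of -106.8° east of the west edge: ((-106.8 − 16.0) mod 360) = 237.2°.
237.2° > 81.2° ⇒ outside.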